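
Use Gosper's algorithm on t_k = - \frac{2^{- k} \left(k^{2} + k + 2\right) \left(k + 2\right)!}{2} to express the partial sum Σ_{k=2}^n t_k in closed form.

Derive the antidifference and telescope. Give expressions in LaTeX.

Step 1: r(k) = (k + 3)*(k + (k + 1)**2 + 3)/(2*(k**2 + k + 2)).
A = k/2 + 3/2, B = 1, C = k**2 + k + 2.
Solve (k/2 + 3/2)·f(k+1) − (1)·f(k) = k**2 + k + 2.
d = 1 from the (1,0,2) case.
Solving with deg f ≤ 1: f(k) = 2*(k - 1).
Then R = B(k−1)f/C = 2*(k - 1)/(k**2 + k + 2), so s_k = R(k)·t_k = -(k - 1)*factorial(k + 2)/2**k.
Δs = -(k**2 + k + 2)*factorial(k + 2)/(2*2**k), as required.
Evaluate: s_(n+1) = -2**(-n - 1)*n*factorial(n + 3); subtract s_(2) = -6 ⇒ S(n) = 6 - n*factorial(n + 3)/(2*2**n).

S(n) = 6 - \frac{2^{- n} n \left(n + 3\right)!}{2}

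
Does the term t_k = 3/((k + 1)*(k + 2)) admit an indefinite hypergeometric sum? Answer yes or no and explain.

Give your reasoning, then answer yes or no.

Yes. s_k = 3*k/(k + 1).

Step 1: r(k) = (k + 1)/(k + 3).
Gosper form: A/B · C(k+1)/C(k) with A=k + 1, B=k + 3, C=1.
Set up (k + 1)·f(k+1) − (k + 2)·f(k) − (1) = 0.
deg f ≤ 1 (via 1,1,0).
Solve for f: f(k) = k (degree 1 ≤ 1).
Certificate R = B(k−1)f/C = k*(k + 2) gives s_k = 3*k/(k + 1).
Verify: 3/(k**2 + 3*k + 2) matches t_k.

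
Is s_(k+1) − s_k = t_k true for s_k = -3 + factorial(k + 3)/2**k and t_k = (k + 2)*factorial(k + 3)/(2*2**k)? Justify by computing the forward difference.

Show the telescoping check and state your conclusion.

Valid — Δs_k = t_k.

s_(k+1) = 2**(-k - 1)*factorial(k + 4) - 3
s_(k+1) − s_k = (k + 2)*factorial(k + 3)/(2*2**k)
(s_(k+1) − s_k) − t_k = 0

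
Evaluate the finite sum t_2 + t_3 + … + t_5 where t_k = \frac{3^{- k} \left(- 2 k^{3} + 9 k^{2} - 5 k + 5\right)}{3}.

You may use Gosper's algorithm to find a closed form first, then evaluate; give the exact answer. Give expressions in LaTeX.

Σ = 172/243

Step 1: r(k) = (2*k**3 - 3*k**2 - 7*k - 7)/(3*(2*k**3 - 9*k**2 + 5*k - 5)).
So A=1/3 and B=1, with C=k**3 - 9*k**2/2 + 5*k/2 - 5/2.
f must satisfy (1/3)·f(k+1) − (1)·f(k) = k**3 - 9*k**2/2 + 5*k/2 - 5/2.
Bound: deg f ≤ 3.
Coefficient equations give f(k) = -3*(k - 3)*(k**2 + 1)/2.
Get s_k = R·t_k = (k**3 - 3*k**2 + k - 3)/3**k with R(k) = B(k−1)f(k)/C(k) = -3*(k - 3)*(k**2 + 1)/(2*k**3 - 9*k**2 + 5*k - 5).
Δs = (-2*k**3 + 9*k**2 - 5*k + 5)/(3*3**k), as required.
Sum = s_(6) − s_(2); s_(6) = 37/243, s_(2) = -5/9 ⇒ 172/243.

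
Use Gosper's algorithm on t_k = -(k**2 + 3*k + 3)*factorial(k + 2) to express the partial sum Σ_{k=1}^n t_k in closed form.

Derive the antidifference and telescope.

Compute t_(k+1)/t_k: get (k + 3)*(3*k + (k + 1)**2 + 6)/(k**2 + 3*k + 3).
Normal form (A,B,C) = (k + 3, 1, k**2 + 3*k + 3).
Key eq: (k + 3)·f(k+1) = (1)·f(k) + (k**2 + 3*k + 3).
Bound: deg f ≤ 1.
A polynomial solution: f(k) = k.
Then R = B(k−1)f/C = k/(k**2 + 3*k + 3), so s_k = R(k)·t_k = -k*factorial(k + 2).
s_(k+1) − s_k = -(k**2 + 3*k + 3)*factorial(k + 2) = t_k.
Telescope: S(n) = s_(n+1) − s_(1) = -(n + 1)*factorial(n + 3) − (-6) = -n*factorial(n + 3) - factorial(n + 3) + 6.

S(n) = -n*factorial(n + 3) - factorial(n + 3) + 6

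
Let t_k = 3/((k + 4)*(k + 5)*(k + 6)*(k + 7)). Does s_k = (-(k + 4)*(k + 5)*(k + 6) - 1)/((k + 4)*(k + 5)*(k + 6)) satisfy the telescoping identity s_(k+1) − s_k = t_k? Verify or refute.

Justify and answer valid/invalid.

Valid: the claim telescopes to t_k.

s_(k+1) = (-(k + 5)*(k + 6)*(k + 7) - 1)/((k + 5)*(k + 6)*(k + 7))
s_(k+1) − s_k = 3/(k**4 + 22*k**3 + 179*k**2 + 638*k + 840)
(s_(k+1) − s_k) − t_k = 0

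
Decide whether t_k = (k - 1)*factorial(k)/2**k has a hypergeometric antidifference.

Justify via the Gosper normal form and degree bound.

r(k) = k*(k + 1)/(2*(k - 1)) after simplifying.
Take A(k)=k/2 + 1/2, B(k)=1, C(k)=k - 1.
Need (k/2 + 1/2)·f(k+1) − (1)·f(k) = k - 1.
Bound: deg f ≤ 0.
Match coefficients ⇒ f(k) = 2.
So s_k = (B(k−1)f/C)·t_k = (2/(k - 1))·t_k = 2**(1 - k)*factorial(k).
Δs = (k - 1)*factorial(k)/2**k, as required.

Yes. s_k = 2**(1 - k)*factorial(k).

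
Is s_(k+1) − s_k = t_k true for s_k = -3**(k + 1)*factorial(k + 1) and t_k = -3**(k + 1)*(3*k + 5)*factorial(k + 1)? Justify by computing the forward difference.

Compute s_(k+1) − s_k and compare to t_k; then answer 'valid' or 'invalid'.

Valid: the claim telescopes to t_k.

s_(k+1) = -3**(k + 2)*factorial(k + 2)
s_(k+1) − s_k = -3**(k + 1)*(3*k + 5)*factorial(k + 1)
(s_(k+1) − s_k) − t_k = 0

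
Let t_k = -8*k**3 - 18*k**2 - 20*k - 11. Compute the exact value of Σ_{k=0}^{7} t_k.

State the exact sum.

r(k) = (8*k**3 + 42*k**2 + 80*k + 57)/(8*k**3 + 18*k**2 + 20*k + 11) after simplifying.
Gosper form: A/B · C(k+1)/C(k) with A=1, B=1, C=k**3 + 9*k**2/4 + 5*k/2 + 11/8.
Need (1)·f(k+1) − (1)·f(k) = k**3 + 9*k**2/4 + 5*k/2 + 11/8.
deg f ≤ 4 (via 0,0,3).
Solve for f: f(k) = k*(2*k**3 + 2*k**2 + 3*k + 4)/8 (degree 4 ≤ 4).
Get s_k = R·t_k = k*(-2*k**3 - 2*k**2 - 3*k - 4) with R(k) = B(k−1)f(k)/C(k) = k*(2*k**3 + 2*k**2 + 3*k + 4)/(8*k**3 + 18*k**2 + 20*k + 11).
Check: Δs_k = -8*k**3 - 18*k**2 - 20*k - 11. ✓
Σ_(k=0)^(7) t_k = s_(8) − s_(0) = -9440 − (0) = -9440.

Σ = -9440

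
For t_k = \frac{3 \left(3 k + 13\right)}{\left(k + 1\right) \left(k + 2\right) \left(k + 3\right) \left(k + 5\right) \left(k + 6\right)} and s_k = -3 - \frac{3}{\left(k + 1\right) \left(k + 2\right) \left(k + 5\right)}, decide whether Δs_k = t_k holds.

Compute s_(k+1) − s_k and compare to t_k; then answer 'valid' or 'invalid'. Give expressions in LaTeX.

valid (s_(k+1) − s_k reduces to t_k)

s_(k+1) = -3 - 3/((k + 2)*(k + 3)*(k + 6))
s_(k+1) − s_k = 3*(3*k + 13)/(k**5 + 17*k**4 + 107*k**3 + 307*k**2 + 396*k + 180)
(s_(k+1) − s_k) − t_k = 0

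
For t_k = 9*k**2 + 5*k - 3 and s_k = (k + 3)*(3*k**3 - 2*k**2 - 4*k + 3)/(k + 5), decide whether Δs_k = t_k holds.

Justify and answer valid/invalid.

Invalid: residual 4*(-3*k**3 - 26*k**2 - 13*k + 9)/(k**2 + 11*k + 30) ≠ 0.

s_(k+1) = k*(3*k**3 + 19*k**2 + 29*k + 4)/(k + 6)
s_(k+1) − s_k = (9*k**4 + 92*k**3 + 218*k**2 + 65*k - 54)/(k**2 + 11*k + 30)
(s_(k+1) − s_k) − t_k = 4*(-3*k**3 - 26*k**2 - 13*k + 9)/(k**2 + 11*k + 30)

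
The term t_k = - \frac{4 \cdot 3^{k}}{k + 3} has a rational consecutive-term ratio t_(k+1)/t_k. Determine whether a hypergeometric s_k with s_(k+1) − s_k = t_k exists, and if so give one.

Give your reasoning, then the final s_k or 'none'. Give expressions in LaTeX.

not Gosper-summable; s_k does not exist

Compute t_(k+1)/t_k: get 3*(k + 3)/(k + 4).
So A=3*k + 9 and B=k + 4, with C=1.
Solve (3*k + 9)·f(k+1) − (k + 3)·f(k) = 1.
deg f ≤ -1 (via 1,1,0).
Negative degree bound (-1): no f exists, t_k not Gosper-summable.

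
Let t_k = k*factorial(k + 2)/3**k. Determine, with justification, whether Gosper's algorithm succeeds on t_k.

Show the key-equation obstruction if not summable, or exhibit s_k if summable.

Step 1: r(k) = (k + 1)*(k + 3)/(3*k).
So A=k/3 + 1 and B=1, with C=k.
Set up (k/3 + 1)·f(k+1) − (1)·f(k) − (k) = 0.
Bound: deg f ≤ 0.
A polynomial solution: f(k) = 3.
So s_k = (B(k−1)f/C)·t_k = (3/k)·t_k = 3**(1 - k)*factorial(k + 2).
s_(k+1) − s_k = k*factorial(k + 2)/3**k = t_k.

Yes. s_k = 3**(1 - k)*factorial(k + 2).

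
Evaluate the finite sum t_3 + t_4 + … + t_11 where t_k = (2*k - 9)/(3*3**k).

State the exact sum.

Σ = -19691/531441

The ratio is (2*k - 7)/(3*(2*k - 9)).
A = 1/3, B = 1, C = k - 9/2.
Need (1/3)·f(k+1) − (1)·f(k) = k - 9/2.
d = 1 from the (0,0,1) case.
Solve for f: f(k) = -3*(k - 4)/2 (degree 1 ≤ 1).
So s_k = (B(k−1)f/C)·t_k = (-3*(k - 4)/(2*k - 9))·t_k = (4 - k)/3**k.
Verify: (2*k - 9)/(3*3**k) matches t_k.
Evaluate s at k=12 and k=3: -8/531441 and 1/27; difference -19691/531441.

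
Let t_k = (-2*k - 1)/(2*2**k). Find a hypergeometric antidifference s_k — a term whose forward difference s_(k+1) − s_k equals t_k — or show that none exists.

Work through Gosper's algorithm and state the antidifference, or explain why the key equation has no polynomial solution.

Step 1: r(k) = (2*k + 3)/(2*(2*k + 1)).
Take A(k)=1/2, B(k)=1, C(k)=k + 1/2.
Set up (1/2)·f(k+1) − (1)·f(k) − (k + 1/2) = 0.
Degrees (0,0,1) ⇒ d ≤ 1.
Match coefficients ⇒ f(k) = -2*k - 3.
Certificate R = B(k−1)f/C = -2*(2*k + 3)/(2*k + 1) gives s_k = (2*k + 3)/2**k.
Check: Δs_k = (-2*k - 1)/(2*2**k). ✓

s_k = (2*k + 3)/2**k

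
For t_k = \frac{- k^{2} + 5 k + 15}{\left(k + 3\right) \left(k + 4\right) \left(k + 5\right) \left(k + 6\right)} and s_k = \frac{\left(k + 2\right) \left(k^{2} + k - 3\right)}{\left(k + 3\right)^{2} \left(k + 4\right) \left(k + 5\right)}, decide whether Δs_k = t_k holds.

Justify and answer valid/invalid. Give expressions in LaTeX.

s_(k+1) = (k + 3)*(k + (k + 1)**2 - 2)/((k + 4)**2*(k + 5)*(k + 6))
s_(k+1) − s_k = (-k**4 + 43*k**2 + 138*k + 117)/(k**6 + 25*k**5 + 257*k**4 + 1391*k**3 + 4182*k**2 + 6624*k + 4320)
(s_(k+1) − s_k) − t_k = (2*k**3 + 5*k**2 - 27*k - 63)/(k**6 + 25*k**5 + 257*k**4 + 1391*k**3 + 4182*k**2 + 6624*k + 4320)

Invalid: residual \frac{2 k^{3} + 5 k^{2} - 27 k - 63}{k^{6} + 25 k^{5} + 257 k^{4} + 1391 k^{3} + 4182 k^{2} + 6624 k + 4320} ≠ 0.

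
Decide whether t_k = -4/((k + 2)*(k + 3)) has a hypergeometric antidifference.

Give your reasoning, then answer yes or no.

r(k) = (k + 2)/(k + 4) after simplifying.
Gosper form: A/B · C(k+1)/C(k) with A=k + 2, B=k + 4, C=1.
Key eq: (k + 2)·f(k+1) = (k + 3)·f(k) + (1).
deg f ≤ 1 (via 1,1,0).
A polynomial solution: f(k) = k/2.
Certificate R = B(k−1)f/C = k*(k + 3)/2 gives s_k = -2*k/(k + 2).
Δs = -4/(k**2 + 5*k + 6), as required.

Yes. s_k = -2*k/(k + 2).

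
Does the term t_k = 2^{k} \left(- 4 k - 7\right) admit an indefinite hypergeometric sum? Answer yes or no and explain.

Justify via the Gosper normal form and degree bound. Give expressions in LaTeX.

Yes. s_k = 2^{k} \left(1 - 4 k\right).

The ratio is 2*(4*k + 11)/(4*k + 7).
Factor: A=2; B=1; C=k + 7/4.
f must satisfy (2)·f(k+1) − (1)·f(k) = k + 7/4.
deg f ≤ 1 (via 0,0,1).
Coefficient equations give f(k) = (4*k - 1)/4.
R(k) = B(k−1)·f(k)/C(k) = (4*k - 1)/(4*k + 7); s_k = R·t_k = 2**k*(1 - 4*k).
Verify: 2**k*(-4*k - 7) matches t_k.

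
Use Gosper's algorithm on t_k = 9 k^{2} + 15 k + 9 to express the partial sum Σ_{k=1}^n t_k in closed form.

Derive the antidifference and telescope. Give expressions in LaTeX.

S(n) = 3 n \left(n^{2} + 4 n + 6\right)

The ratio is (3*k**2 + 11*k + 11)/(3*k**2 + 5*k + 3).
Factor: A=1; B=1; C=k**2 + 5*k/3 + 1.
Solve (1)·f(k+1) − (1)·f(k) = k**2 + 5*k/3 + 1.
From deg A=0, deg B=0, deg C=2: d=3.
Solving with deg f ≤ 3: f(k) = k*(k**2 + k + 1)/3.
So s_k = (B(k−1)f/C)·t_k = (k*(k**2 + k + 1)/(3*k**2 + 5*k + 3))·t_k = 3*k*(k**2 + k + 1).
Check: Δs_k = 9*k**2 + 15*k + 9. ✓
s_(n+1) = 3*n**3 + 12*n**2 + 18*n + 9 and s_(1) = 9, so S(n) = 3*n*(n**2 + 4*n + 6).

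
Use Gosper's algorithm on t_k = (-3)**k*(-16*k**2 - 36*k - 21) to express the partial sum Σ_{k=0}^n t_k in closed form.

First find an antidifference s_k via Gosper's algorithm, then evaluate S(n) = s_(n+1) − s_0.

S(n) = (-3)**(n + 1)*(4*n**2 + 11*n + 7)

Ratio r(k) = 3*(-16*k**2 - 68*k - 73)/(16*k**2 + 36*k + 21).
Factor: A=-3; B=1; C=k**2 + 9*k/4 + 21/16.
Solve (-3)·f(k+1) − (1)·f(k) = k**2 + 9*k/4 + 21/16.
Bound: deg f ≤ 2.
Coefficient equations give f(k) = -k*(4*k + 3)/16.
Get s_k = R·t_k = (-3)**k*k*(4*k + 3) with R(k) = B(k−1)f(k)/C(k) = -k*(4*k + 3)/(16*k**2 + 36*k + 21).
Δs = (-3)**k*(-16*k**2 - 36*k - 21), as required.
s_(n+1) = (-3)**(n + 1)*(4*n**2 + 11*n + 7) and s_(0) = 0, so S(n) = (-3)**(n + 1)*(4*n**2 + 11*n + 7).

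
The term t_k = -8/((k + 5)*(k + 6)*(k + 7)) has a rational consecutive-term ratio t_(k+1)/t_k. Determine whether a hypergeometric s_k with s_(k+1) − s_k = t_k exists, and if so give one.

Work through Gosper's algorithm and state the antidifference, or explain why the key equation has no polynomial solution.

s_k = 2*k*(-k - 11)/(15*(k + 5)*(k + 6))

r(k) = (k + 5)/(k + 8) after simplifying.
Normal form (A,B,C) = (k + 5, k + 8, 1).
Set up (k + 5)·f(k+1) − (k + 7)·f(k) − (1) = 0.
Bound: deg f ≤ 2.
Solving with deg f ≤ 2: f(k) = k*(k + 11)/60.
Certificate R = B(k−1)f/C = k*(k + 7)*(k + 11)/60 gives s_k = 2*k*(-k - 11)/(15*(k + 5)*(k + 6)).
Check: Δs_k = -8/(k**3 + 18*k**2 + 107*k + 210). ✓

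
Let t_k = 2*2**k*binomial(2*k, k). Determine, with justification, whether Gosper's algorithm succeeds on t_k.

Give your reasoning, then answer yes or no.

The ratio is 4*(2*k + 1)/(k + 1).
A = 8*k + 4, B = k + 1, C = 1.
Solve (8*k + 4)·f(k+1) − (k)·f(k) = 1.
Bound: deg f ≤ -1.
Negative degree bound (-1): no f exists, t_k not Gosper-summable.

No. Not Gosper-summable.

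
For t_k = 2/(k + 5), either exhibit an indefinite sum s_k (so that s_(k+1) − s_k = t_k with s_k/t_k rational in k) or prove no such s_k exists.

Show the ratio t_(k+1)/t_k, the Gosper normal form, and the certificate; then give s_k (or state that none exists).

Ratio r(k) = (k + 5)/(k + 6).
A = k + 5, B = k + 6, C = 1.
Need (k + 5)·f(k+1) − (k + 5)·f(k) = 1.
From deg A=1, deg B=1, deg C=0: d=0.
Write f(k) = c0. Then LHS − RHS = -1, requiring -1 = 0: contradictory. No certificate.

not Gosper-summable; s_k does not exist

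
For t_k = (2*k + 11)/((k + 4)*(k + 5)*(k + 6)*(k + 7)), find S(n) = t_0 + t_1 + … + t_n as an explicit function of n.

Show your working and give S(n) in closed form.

Ratio r(k) = (k + 4)*(2*k + 13)/((k + 8)*(2*k + 11)).
A = k + 4, B = k + 8, C = k + 11/2.
Need (k + 4)·f(k+1) − (k + 7)·f(k) = k + 11/2.
Bound: deg f ≤ 3.
Solving with deg f ≤ 3: f(k) = k*(k + 5)*(k + 10)/48.
Then R = B(k−1)f/C = k*(k + 5)*(k + 7)*(k + 10)/(24*(2*k + 11)), so s_k = R(k)·t_k = k*(k + 10)/(24*(k**2 + 10*k + 24)).
Δs = (2*k + 11)/(k**4 + 22*k**3 + 179*k**2 + 638*k + 840), as required.
s_(n+1) = (n**2 + 12*n + 11)/(24*(n**2 + 12*n + 35)) and s_(0) = 0, so S(n) = (n**2 + 12*n + 11)/(24*(n**2 + 12*n + 35)).

S(n) = (n**2 + 12*n + 11)/(24*(n**2 + 12*n + 35))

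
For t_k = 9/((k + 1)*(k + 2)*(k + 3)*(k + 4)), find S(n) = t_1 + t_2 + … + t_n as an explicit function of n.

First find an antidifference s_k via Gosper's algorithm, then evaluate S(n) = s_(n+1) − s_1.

S(n) = n*(n**2 + 9*n + 26)/(8*(n**3 + 9*n**2 + 26*n + 24))

The ratio is (k + 1)/(k + 5).
A = k + 1, B = k + 5, C = 1.
Key eq: (k + 1)·f(k+1) = (k + 4)·f(k) + (1).
deg f ≤ 3 (via 1,1,0).
A polynomial solution: f(k) = k*(k**2 + 6*k + 11)/18.
Then R = B(k−1)f/C = k*(k + 4)*(k**2 + 6*k + 11)/18, so s_k = R(k)·t_k = k*(k**2 + 6*k + 11)/(2*(k + 1)*(k + 2)*(k + 3)).
Check: Δs_k = 9/(k**4 + 10*k**3 + 35*k**2 + 50*k + 24). ✓
Evaluate: s_(n+1) = (n**3 + 9*n**2 + 26*n + 18)/(2*(n**3 + 9*n**2 + 26*n + 24)); subtract s_(1) = 3/8 ⇒ S(n) = n*(n**2 + 9*n + 26)/(8*(n**3 + 9*n**2 + 26*n + 24)).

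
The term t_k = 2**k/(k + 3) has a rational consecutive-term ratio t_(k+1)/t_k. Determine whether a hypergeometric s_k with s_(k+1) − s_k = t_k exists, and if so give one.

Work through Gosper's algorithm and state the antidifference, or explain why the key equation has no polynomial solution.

t_(k+1)/t_k = 2*(k + 3)/(k + 4).
Factor: A=2*k + 6; B=k + 4; C=1.
Need (2*k + 6)·f(k+1) − (k + 3)·f(k) = 1.
d = -1 from the (1,1,0) case.
Bound -1 < 0, so the key equation has no polynomial solution.

none — t_k is not Gosper-summable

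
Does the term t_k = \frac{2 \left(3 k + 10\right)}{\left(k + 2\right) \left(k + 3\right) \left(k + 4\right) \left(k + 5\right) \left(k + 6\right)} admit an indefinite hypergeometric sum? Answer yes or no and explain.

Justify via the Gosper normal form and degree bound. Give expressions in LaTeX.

r(k) = (k + 2)*(3*k + 13)/((k + 7)*(3*k + 10)) after simplifying.
Normal form (A,B,C) = (k + 2, k + 7, k + 10/3).
f must satisfy (k + 2)·f(k+1) − (k + 6)·f(k) = k + 10/3.
Degrees (1,1,1) ⇒ d ≤ 4.
A polynomial solution: f(k) = k*(k + 3)*(k**2 + 11*k + 38)/120.
Certificate R = B(k−1)f/C = k*(k + 3)*(k + 6)*(k**2 + 11*k + 38)/(40*(3*k + 10)) gives s_k = k*(k**2 + 11*k + 38)/(20*(k**3 + 11*k**2 + 38*k + 40)).
Check: Δs_k = 2*(3*k + 10)/(k**5 + 20*k**4 + 155*k**3 + 580*k**2 + 1044*k + 720). ✓

Yes. s_k = \frac{k \left(k^{2} + 11 k + 38\right)}{20 \left(k^{3} + 11 k^{2} + 38 k + 40\right)}.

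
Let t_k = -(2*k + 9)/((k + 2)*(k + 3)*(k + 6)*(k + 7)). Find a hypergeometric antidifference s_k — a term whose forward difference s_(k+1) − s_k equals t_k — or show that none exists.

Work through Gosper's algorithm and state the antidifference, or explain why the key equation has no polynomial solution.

s_k = k*(-k - 8)/(12*(k**2 + 8*k + 12))

Compute t_(k+1)/t_k: get (k + 2)*(k + 6)*(2*k + 11)/((k + 4)*(k + 8)*(2*k + 9)).
So A=k + 2 and B=k + 8, with C=k**3 + 27*k**2/2 + 121*k/2 + 90.
Need (k + 2)·f(k+1) − (k + 7)·f(k) = k**3 + 27*k**2/2 + 121*k/2 + 90.
deg f ≤ 5 (via 1,1,3).
Solving with deg f ≤ 5: f(k) = k*(k + 3)*(k + 4)*(k + 5)*(k + 8)/24.
So s_k = (B(k−1)f/C)·t_k = (k*(k + 3)*(k + 7)*(k + 8)/(12*(2*k + 9)))·t_k = k*(-k - 8)/(12*(k**2 + 8*k + 12)).
Verify: (-2*k - 9)/(k**4 + 18*k**3 + 113*k**2 + 288*k + 252) matches t_k.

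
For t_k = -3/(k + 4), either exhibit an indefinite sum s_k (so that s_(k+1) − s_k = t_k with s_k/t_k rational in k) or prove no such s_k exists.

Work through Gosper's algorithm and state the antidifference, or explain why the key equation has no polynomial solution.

The ratio is (k + 4)/(k + 5).
Normal form (A,B,C) = (k + 4, k + 5, 1).
Need (k + 4)·f(k+1) − (k + 4)·f(k) = 1.
deg f ≤ 0 (via 1,1,0).
Write f(k) = c0. Then LHS − RHS = -1, requiring -1 = 0: contradictory. No certificate.

not Gosper-summable; s_k does not exist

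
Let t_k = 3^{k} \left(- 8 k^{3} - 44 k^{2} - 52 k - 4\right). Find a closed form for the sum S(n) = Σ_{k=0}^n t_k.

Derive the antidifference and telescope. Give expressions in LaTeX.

S(n) = - 12 \cdot 3^{n} n^{3} - 48 \cdot 3^{n} n^{2} - 48 \cdot 3^{n} n - 4

Compute t_(k+1)/t_k: get 3*(2*k**3 + 17*k**2 + 41*k + 27)/(2*k**3 + 11*k**2 + 13*k + 1).
So A=3 and B=1, with C=k**3 + 11*k**2/2 + 13*k/2 + 1/2.
Solve (3)·f(k+1) − (1)·f(k) = k**3 + 11*k**2/2 + 13*k/2 + 1/2.
Degrees (0,0,3) ⇒ d ≤ 3.
Solve for f: f(k) = (k - 1)*(k + 1)**2/2 (degree 3 ≤ 3).
So s_k = (B(k−1)f/C)·t_k = ((k - 1)*(k + 1)**2/(2*k**3 + 11*k**2 + 13*k + 1))·t_k = 4*3**k*(-k**3 - k**2 + k + 1).
Check: Δs_k = 3**k*(-8*k**3 - 44*k**2 - 52*k - 4). ✓
Telescope: S(n) = s_(n+1) − s_(0) = 12*3**n*n*(-n**2 - 4*n - 4) − (4) = -12*3**n*n**3 - 48*3**n*n**2 - 48*3**n*n - 4.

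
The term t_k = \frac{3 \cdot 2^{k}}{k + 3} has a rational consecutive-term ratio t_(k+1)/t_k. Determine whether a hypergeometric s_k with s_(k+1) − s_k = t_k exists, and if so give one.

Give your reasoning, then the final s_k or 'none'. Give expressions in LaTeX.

none — t_k is not Gosper-summable

Compute t_(k+1)/t_k: get 2*(k + 3)/(k + 4).
Normal form (A,B,C) = (2*k + 6, k + 4, 1).
Need (2*k + 6)·f(k+1) − (k + 3)·f(k) = 1.
Bound: deg f ≤ -1.
d = -1 < 0 ⇒ no nonzero polynomial f; not summable.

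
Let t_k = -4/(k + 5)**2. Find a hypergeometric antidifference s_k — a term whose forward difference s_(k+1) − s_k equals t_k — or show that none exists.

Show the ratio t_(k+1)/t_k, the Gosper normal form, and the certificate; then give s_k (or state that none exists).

not Gosper-summable; s_k does not exist

r(k) = (k + 5)**2/(k + 6)**2 after simplifying.
A = k**2 + 10*k + 25, B = k**2 + 12*k + 36, C = 1.
Set up (k**2 + 10*k + 25)·f(k+1) − (k**2 + 10*k + 25)·f(k) − (1) = 0.
d = 0 from the (2,2,0) case.
Generic f = c0 gives residual -1; -1 = 0 cannot hold, so t_k is not Gosper-summable.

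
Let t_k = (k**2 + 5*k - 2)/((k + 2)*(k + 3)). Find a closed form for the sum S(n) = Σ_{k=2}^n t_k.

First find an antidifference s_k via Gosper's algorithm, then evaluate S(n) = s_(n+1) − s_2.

S(n) = (n**2 - 1)/(n + 3)

Step 1: r(k) = (k + 2)*(5*k + (k + 1)**2 + 3)/((k + 4)*(k**2 + 5*k - 2)).
Gosper form: A/B · C(k+1)/C(k) with A=k + 2, B=k + 4, C=k**2 + 5*k - 2.
f must satisfy (k + 2)·f(k+1) − (k + 3)·f(k) = k**2 + 5*k - 2.
From deg A=1, deg B=1, deg C=2: d=2.
Solving with deg f ≤ 2: f(k) = k*(k - 2).
R(k) = B(k−1)·f(k)/C(k) = k*(k - 2)*(k + 3)/(k**2 + 5*k - 2); s_k = R·t_k = k*(k - 2)/(k + 2).
Δs = (k**2 + 5*k - 2)/(k**2 + 5*k + 6), as required.
Σ_(k=2)^n t_k = s_(n+1) − s_(2) = ((n**2 - 1)/(n + 3)) − (0), i.e. (n**2 - 1)/(n + 3).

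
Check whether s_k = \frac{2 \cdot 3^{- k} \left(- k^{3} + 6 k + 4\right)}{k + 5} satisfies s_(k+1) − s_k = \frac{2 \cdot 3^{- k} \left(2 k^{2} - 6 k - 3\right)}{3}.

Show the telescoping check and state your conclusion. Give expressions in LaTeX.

Invalid: residual \frac{2 \cdot 3^{- k} \left(- 2 k^{3} - 7 k^{2} + 39 k + 21\right)}{k^{2} + 11 k + 30} ≠ 0.

s_(k+1) = 2*(6*k - (k + 1)**3 + 10)/(3*3**k*(k + 6))
s_(k+1) − s_k = 2*(2*k**4 + 10*k**3 - 30*k**2 - 96*k - 27)/(3*3**k*(k**2 + 11*k + 30))
(s_(k+1) − s_k) − t_k = 2*(-2*k**3 - 7*k**2 + 39*k + 21)/(3**k*(k**2 + 11*k + 30))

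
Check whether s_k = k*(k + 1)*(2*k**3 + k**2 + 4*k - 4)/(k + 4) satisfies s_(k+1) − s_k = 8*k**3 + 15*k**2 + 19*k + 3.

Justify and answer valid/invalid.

Invalid: residual 3*(-6*k**4 - 46*k**3 - 75*k**2 - 83*k - 12)/(k**2 + 9*k + 20) ≠ 0.

s_(k+1) = (k + 1)*(k + 2)*(4*k + 2*(k + 1)**3 + (k + 1)**2)/(k + 5)
s_(k+1) − s_k = (8*k**5 + 69*k**4 + 176*k**3 + 249*k**2 + 158*k + 24)/(k**2 + 9*k + 20)
(s_(k+1) − s_k) − t_k = 3*(-6*k**4 - 46*k**3 - 75*k**2 - 83*k - 12)/(k**2 + 9*k + 20)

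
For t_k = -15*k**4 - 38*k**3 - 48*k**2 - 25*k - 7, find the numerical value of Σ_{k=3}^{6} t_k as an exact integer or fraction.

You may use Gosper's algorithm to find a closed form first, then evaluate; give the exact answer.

Σ = -54892

Step 1: r(k) = (15*k**4 + 98*k**3 + 252*k**2 + 295*k + 133)/(15*k**4 + 38*k**3 + 48*k**2 + 25*k + 7).
Normal form (A,B,C) = (1, 1, k**4 + 38*k**3/15 + 16*k**2/5 + 5*k/3 + 7/15).
f must satisfy (1)·f(k+1) − (1)·f(k) = k**4 + 38*k**3/15 + 16*k**2/5 + 5*k/3 + 7/15.
deg f ≤ 5 (via 0,0,4).
Match coefficients ⇒ f(k) = k*(3*k**4 + 2*k**3 + 2*k**2 - 2*k + 2)/15.
Then R = B(k−1)f/C = k*(3*k**4 + 2*k**3 + 2*k**2 - 2*k + 2)/(15*k**4 + 38*k**3 + 48*k**2 + 25*k + 7), so s_k = R(k)·t_k = k*(-3*k**4 - 2*k**3 - 2*k**2 + 2*k - 2).
Δs = -15*k**4 - 38*k**3 - 48*k**2 - 25*k - 7, as required.
Telescoping: Σ = s_(7) − s_(3) = -55825 − (-933) = -54892.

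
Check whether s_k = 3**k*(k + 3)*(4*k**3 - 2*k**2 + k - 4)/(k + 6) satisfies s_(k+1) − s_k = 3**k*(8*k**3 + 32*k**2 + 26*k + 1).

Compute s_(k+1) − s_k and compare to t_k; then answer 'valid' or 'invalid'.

Invalid: residual 3**(k + 1)*(-8*k**4 - 76*k**3 - 220*k**2 - 156*k - 10)/(k**2 + 13*k + 42) ≠ 0.

s_(k+1) = 3**(k + 1)*(k + 4)*(k + 4*(k + 1)**3 - 2*(k + 1)**2 - 3)/(k + 7)
s_(k+1) − s_k = 3**k*(8*k**5 + 112*k**4 + 550*k**3 + 1023*k**2 + 637*k + 12)/(k**2 + 13*k + 42)
(s_(k+1) − s_k) − t_k = 3**(k + 1)*(-8*k**4 - 76*k**3 - 220*k**2 - 156*k - 10)/(k**2 + 13*k + 42)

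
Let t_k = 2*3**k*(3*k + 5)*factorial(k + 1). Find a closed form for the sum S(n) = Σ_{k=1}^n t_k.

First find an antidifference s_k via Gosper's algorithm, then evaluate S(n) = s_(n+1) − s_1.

S(n) = 6*3**n*factorial(n + 2) - 12

Step 1: r(k) = 3*(k + 2)*(3*k + 8)/(3*k + 5).
So A=3*k + 6 and B=1, with C=k + 5/3.
Key eq: (3*k + 6)·f(k+1) = (1)·f(k) + (k + 5/3).
d = 0 from the (1,0,1) case.
Match coefficients ⇒ f(k) = 1/3.
So s_k = (B(k−1)f/C)·t_k = (1/(3*k + 5))·t_k = 2*3**k*factorial(k + 1).
Δs = 2*3**k*(3*k + 5)*factorial(k + 1), as required.
Evaluate: s_(n+1) = 6*3**n*factorial(n + 2); subtract s_(1) = 12 ⇒ S(n) = 6*3**n*factorial(n + 2) - 12.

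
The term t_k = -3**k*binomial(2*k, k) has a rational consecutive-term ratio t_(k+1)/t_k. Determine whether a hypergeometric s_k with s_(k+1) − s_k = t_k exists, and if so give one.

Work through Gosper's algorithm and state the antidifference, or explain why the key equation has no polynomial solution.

Step 1: r(k) = 6*(2*k + 1)/(k + 1).
So A=12*k + 6 and B=k + 1, with C=1.
Solve (12*k + 6)·f(k+1) − (k)·f(k) = 1.
From deg A=1, deg B=1, deg C=0: d=-1.
Bound -1 < 0, so the key equation has no polynomial solution.

no hypergeometric antidifference exists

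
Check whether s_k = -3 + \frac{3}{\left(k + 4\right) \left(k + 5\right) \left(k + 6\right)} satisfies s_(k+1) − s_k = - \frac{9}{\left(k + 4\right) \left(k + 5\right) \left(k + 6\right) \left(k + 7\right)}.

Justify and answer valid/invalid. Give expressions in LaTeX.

s_(k+1) = -3 + 3/((k + 5)*(k + 6)*(k + 7))
s_(k+1) − s_k = -9/((k + 4)*(k + 5)*(k + 6)*(k + 7))
(s_(k+1) − s_k) − t_k = 0

valid; difference matches t_k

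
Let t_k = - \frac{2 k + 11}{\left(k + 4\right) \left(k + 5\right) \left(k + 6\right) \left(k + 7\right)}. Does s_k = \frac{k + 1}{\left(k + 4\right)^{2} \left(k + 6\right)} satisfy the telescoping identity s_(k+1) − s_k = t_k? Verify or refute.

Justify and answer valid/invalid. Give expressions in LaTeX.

s_(k+1) = (k + 2)/((k + 5)**2*(k + 7))
s_(k+1) − s_k = -(k + 1)/((k + 4)**2*(k + 6)) + (k + 2)/((k + 5)**2*(k + 7))
(s_(k+1) − s_k) − t_k = 3*(3*k**2 + 31*k + 79)/(k**6 + 31*k**5 + 397*k**4 + 2689*k**3 + 10162*k**2 + 20320*k + 16800)

Invalid: residual \frac{3 \left(3 k^{2} + 31 k + 79\right)}{k^{6} + 31 k^{5} + 397 k^{4} + 2689 k^{3} + 10162 k^{2} + 20320 k + 16800} ≠ 0.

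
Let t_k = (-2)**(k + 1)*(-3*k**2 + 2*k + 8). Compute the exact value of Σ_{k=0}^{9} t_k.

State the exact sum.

t_(k+1)/t_k = 2*(-3*k**2 - 4*k + 7)/(3*k**2 - 2*k - 8).
So A=-2 and B=1, with C=k**2 - 2*k/3 - 8/3.
Set up (-2)·f(k+1) − (1)·f(k) − (k**2 - 2*k/3 - 8/3) = 0.
d = 2 from the (0,0,2) case.
Coefficient equations give f(k) = -(k**2 - 2*k - 2)/3.
Then R = B(k−1)f/C = -(k**2 - 2*k - 2)/((k - 2)*(3*k + 4)), so s_k = R(k)·t_k = (-2)**(k + 1)*(k**2 - 2*k - 2).
Δs = (-2)**(k + 1)*(-3*k**2 + 2*k + 8), as required.
Telescoping: Σ = s_(10) − s_(0) = -159744 − (4) = -159748.

Σ = -159748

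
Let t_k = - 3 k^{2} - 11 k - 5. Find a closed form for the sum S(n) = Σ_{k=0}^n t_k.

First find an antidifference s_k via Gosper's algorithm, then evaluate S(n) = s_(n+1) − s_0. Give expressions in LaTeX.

Step 1: r(k) = (3*k**2 + 17*k + 19)/(3*k**2 + 11*k + 5).
So A=1 and B=1, with C=k**2 + 11*k/3 + 5/3.
Key eq: (1)·f(k+1) = (1)·f(k) + (k**2 + 11*k/3 + 5/3).
deg f ≤ 3 (via 0,0,2).
Solving with deg f ≤ 3: f(k) = k**2*(k + 4)/3.
So s_k = (B(k−1)f/C)·t_k = (k**2*(k + 4)/(3*k**2 + 11*k + 5))·t_k = k**2*(-k - 4).
s_(k+1) − s_k = -3*k**2 - 11*k - 5 = t_k.
s_(n+1) = -n**3 - 7*n**2 - 11*n - 5 and s_(0) = 0, so S(n) = -n**3 - 7*n**2 - 11*n - 5.

S(n) = - n^{3} - 7 n^{2} - 11 n - 5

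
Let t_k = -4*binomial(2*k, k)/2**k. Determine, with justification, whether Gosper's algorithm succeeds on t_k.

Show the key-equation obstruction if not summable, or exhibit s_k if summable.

Compute t_(k+1)/t_k: get (2*k + 1)/(k + 1).
Normal form (A,B,C) = (2*k + 1, k + 1, 1).
Solve (2*k + 1)·f(k+1) − (k)·f(k) = 1.
Bound: deg f ≤ -1.
deg f ≤ -1 is impossible — no certificate.

No. Not Gosper-summable.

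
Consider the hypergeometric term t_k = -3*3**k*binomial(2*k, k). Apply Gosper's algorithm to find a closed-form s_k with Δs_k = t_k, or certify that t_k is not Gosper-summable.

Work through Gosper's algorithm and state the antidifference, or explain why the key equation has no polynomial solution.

not Gosper-summable; s_k does not exist

r(k) = 6*(2*k + 1)/(k + 1) after simplifying.
Gosper form: A/B · C(k+1)/C(k) with A=12*k + 6, B=k + 1, C=1.
Need (12*k + 6)·f(k+1) − (k)·f(k) = 1.
Degrees (1,1,0) ⇒ d ≤ -1.
Negative degree bound (-1): no f exists, t_k not Gosper-summable.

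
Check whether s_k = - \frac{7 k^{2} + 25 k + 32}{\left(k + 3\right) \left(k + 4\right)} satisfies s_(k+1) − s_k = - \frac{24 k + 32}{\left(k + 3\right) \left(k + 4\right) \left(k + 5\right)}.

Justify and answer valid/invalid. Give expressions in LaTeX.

valid; difference matches t_k

s_(k+1) = (-25*k - 7*(k + 1)**2 - 57)/((k + 4)*(k + 5))
s_(k+1) − s_k = 8*(-3*k - 4)/(k**3 + 12*k**2 + 47*k + 60)
(s_(k+1) − s_k) − t_k = 0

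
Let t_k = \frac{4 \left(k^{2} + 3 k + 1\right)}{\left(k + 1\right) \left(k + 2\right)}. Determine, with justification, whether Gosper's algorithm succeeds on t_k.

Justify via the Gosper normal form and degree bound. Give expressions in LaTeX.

Yes. s_k = \frac{4 k^{2}}{k + 1}.

r(k) = (k + 1)*(3*k + (k + 1)**2 + 4)/((k + 3)*(k**2 + 3*k + 1)) after simplifying.
So A=k + 1 and B=k + 3, with C=k**2 + 3*k + 1.
Need (k + 1)·f(k+1) − (k + 2)·f(k) = k**2 + 3*k + 1.
Bound: deg f ≤ 2.
Coefficient equations give f(k) = k**2.
Then R = B(k−1)f/C = k**2*(k + 2)/(k**2 + 3*k + 1), so s_k = R(k)·t_k = 4*k**2/(k + 1).
Check: Δs_k = 4*(k**2 + 3*k + 1)/(k**2 + 3*k + 2). ✓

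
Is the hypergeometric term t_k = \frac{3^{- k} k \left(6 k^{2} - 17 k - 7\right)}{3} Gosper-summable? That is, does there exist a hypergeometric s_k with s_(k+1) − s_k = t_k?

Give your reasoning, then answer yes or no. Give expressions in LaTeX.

Ratio r(k) = (6*k**3 + k**2 - 23*k - 18)/(3*k*(6*k**2 - 17*k - 7)).
So A=1/3 and B=1, with C=k**3 - 17*k**2/6 - 7*k/6.
Key eq: (1/3)·f(k+1) = (1)·f(k) + (k**3 - 17*k**2/6 - 7*k/6).
From deg A=0, deg B=0, deg C=3: d=3.
Match coefficients ⇒ f(k) = -(k - 2)*(3*k**2 + 2*k + 1)/2.
Get s_k = R·t_k = (-3*k**3 + 4*k**2 + 3*k + 2)/3**k with R(k) = B(k−1)f(k)/C(k) = -3*(k - 2)*(3*k**2 + 2*k + 1)/(k*(6*k**2 - 17*k - 7)).
Δs = k*(6*k**2 - 17*k - 7)/(3*3**k), as required.

Yes. s_k = 3^{- k} \left(- 3 k^{3} + 4 k^{2} + 3 k + 2\right).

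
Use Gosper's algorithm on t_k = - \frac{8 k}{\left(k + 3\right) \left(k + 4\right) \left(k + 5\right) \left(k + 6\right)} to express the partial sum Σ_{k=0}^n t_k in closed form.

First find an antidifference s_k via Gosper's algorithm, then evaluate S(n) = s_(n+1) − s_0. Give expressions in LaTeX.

t_(k+1)/t_k = (k + 1)*(k + 3)/(k*(k + 7)).
Factor: A=k + 3; B=k + 7; C=k.
Need (k + 3)·f(k+1) − (k + 6)·f(k) = k.
From deg A=1, deg B=1, deg C=1: d=3.
A polynomial solution: f(k) = k*(k - 1)*(k + 13)/120.
R(k) = B(k−1)·f(k)/C(k) = (k - 1)*(k + 6)*(k + 13)/120; s_k = R·t_k = k*(-k**2 - 12*k + 13)/(15*(k + 3)*(k + 4)*(k + 5)).
Δs = -8*k/(k**4 + 18*k**3 + 119*k**2 + 342*k + 360), as required.
Telescope: S(n) = s_(n+1) − s_(0) = n*(-n**2 - 15*n - 14)/(15*(n**3 + 15*n**2 + 74*n + 120)) − (0) = n*(-n**2 - 15*n - 14)/(15*(n**3 + 15*n**2 + 74*n + 120)).

S(n) = \frac{n \left(- n^{2} - 15 n - 14\right)}{15 \left(n^{3} + 15 n^{2} + 74 n + 120\right)}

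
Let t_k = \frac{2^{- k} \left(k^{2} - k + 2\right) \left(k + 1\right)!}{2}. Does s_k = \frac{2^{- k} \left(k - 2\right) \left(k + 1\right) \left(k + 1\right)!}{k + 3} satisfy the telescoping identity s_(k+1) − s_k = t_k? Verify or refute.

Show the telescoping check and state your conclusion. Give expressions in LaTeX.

s_(k+1) = (k - 1)*(k + 2)*factorial(k + 2)/(2*2**k*(k + 4))
s_(k+1) − s_k = (k**4 + 4*k**3 + 3*k**2 + 8*k + 4)*factorial(k + 1)/(2*2**k*(k + 3)*(k + 4))
(s_(k+1) − s_k) − t_k = -(k**3 + 2*k**2 - 3*k + 10)*factorial(k + 1)/(2**k*(k + 3)*(k + 4))

Invalid: residual - \frac{2^{- k} \left(k^{3} + 2 k^{2} - 3 k + 10\right) \left(k + 1\right)!}{\left(k + 3\right) \left(k + 4\right)} ≠ 0.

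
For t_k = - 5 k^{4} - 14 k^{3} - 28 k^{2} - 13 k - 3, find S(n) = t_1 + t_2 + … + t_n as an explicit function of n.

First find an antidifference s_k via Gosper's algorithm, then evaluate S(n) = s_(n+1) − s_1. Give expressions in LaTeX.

Compute t_(k+1)/t_k: get (5*k**4 + 34*k**3 + 100*k**2 + 131*k + 63)/(5*k**4 + 14*k**3 + 28*k**2 + 13*k + 3).
Gosper form: A/B · C(k+1)/C(k) with A=1, B=1, C=k**4 + 14*k**3/5 + 28*k**2/5 + 13*k/5 + 3/5.
Need (1)·f(k+1) − (1)·f(k) = k**4 + 14*k**3/5 + 28*k**2/5 + 13*k/5 + 3/5.
d = 5 from the (0,0,4) case.
Solving with deg f ≤ 5: f(k) = k*(k**4 + k**3 + 4*k**2 - 4*k + 1)/5.
Then R = B(k−1)f/C = k*(k**4 + k**3 + 4*k**2 - 4*k + 1)/(5*k**4 + 14*k**3 + 28*k**2 + 13*k + 3), so s_k = R(k)·t_k = k*(-k**4 - k**3 - 4*k**2 + 4*k - 1).
Δs = -5*k**4 - 14*k**3 - 28*k**2 - 13*k - 3, as required.
Σ_(k=1)^n t_k = s_(n+1) − s_(1) = (-n**5 - 6*n**4 - 18*n**3 - 24*n**2 - 14*n - 3) − (-3), i.e. n*(-n**4 - 6*n**3 - 18*n**2 - 24*n - 14).

S(n) = n \left(- n^{4} - 6 n^{3} - 18 n^{2} - 24 n - 14\right)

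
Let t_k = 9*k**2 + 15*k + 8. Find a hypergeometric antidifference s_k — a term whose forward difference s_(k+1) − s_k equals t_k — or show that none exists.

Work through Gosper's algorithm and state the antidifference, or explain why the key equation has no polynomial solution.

s_k = k*(3*k**2 + 3*k + 2)

Compute t_(k+1)/t_k: get (9*k**2 + 33*k + 32)/(9*k**2 + 15*k + 8).
So A=1 and B=1, with C=k**2 + 5*k/3 + 8/9.
Set up (1)·f(k+1) − (1)·f(k) − (k**2 + 5*k/3 + 8/9) = 0.
d = 3 from the (0,0,2) case.
Solve for f: f(k) = k*(3*k**2 + 3*k + 2)/9 (degree 3 ≤ 3).
Certificate R = B(k−1)f/C = k*(3*k**2 + 3*k + 2)/(9*k**2 + 15*k + 8) gives s_k = k*(3*k**2 + 3*k + 2).
s_(k+1) − s_k = 9*k**2 + 15*k + 8 = t_k.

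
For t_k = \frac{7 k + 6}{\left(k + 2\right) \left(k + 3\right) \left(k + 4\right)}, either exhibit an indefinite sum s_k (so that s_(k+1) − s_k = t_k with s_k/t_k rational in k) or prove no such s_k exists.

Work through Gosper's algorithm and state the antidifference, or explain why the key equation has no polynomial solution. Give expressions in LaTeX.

The ratio is (k + 2)*(7*k + 13)/((k + 5)*(7*k + 6)).
Factor: A=k + 2; B=k + 5; C=k + 6/7.
Set up (k + 2)·f(k+1) − (k + 4)·f(k) − (k + 6/7) = 0.
deg f ≤ 2 (via 1,1,1).
Coefficient equations give f(k) = k*(5*k + 4)/21.
R(k) = B(k−1)·f(k)/C(k) = k*(k + 4)*(5*k + 4)/(3*(7*k + 6)); s_k = R·t_k = k*(5*k + 4)/(3*(k + 2)*(k + 3)).
Δs = (7*k + 6)/(k**3 + 9*k**2 + 26*k + 24), as required.

s_k = \frac{k \left(5 k + 4\right)}{3 \left(k + 2\right) \left(k + 3\right)}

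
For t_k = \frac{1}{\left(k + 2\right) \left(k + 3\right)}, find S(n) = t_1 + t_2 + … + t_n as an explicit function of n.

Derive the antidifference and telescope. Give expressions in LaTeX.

r(k) = (k + 2)/(k + 4) after simplifying.
Gosper form: A/B · C(k+1)/C(k) with A=k + 2, B=k + 4, C=1.
Solve (k + 2)·f(k+1) − (k + 3)·f(k) = 1.
deg f ≤ 1 (via 1,1,0).
Solve for f: f(k) = k/2 (degree 1 ≤ 1).
So s_k = (B(k−1)f/C)·t_k = (k*(k + 3)/2)·t_k = k/(2*(k + 2)).
Verify: 1/(k**2 + 5*k + 6) matches t_k.
Evaluate: s_(n+1) = (n + 1)/(2*(n + 3)); subtract s_(1) = 1/6 ⇒ S(n) = n/(3*(n + 3)).

S(n) = \frac{n}{3 \left(n + 3\right)}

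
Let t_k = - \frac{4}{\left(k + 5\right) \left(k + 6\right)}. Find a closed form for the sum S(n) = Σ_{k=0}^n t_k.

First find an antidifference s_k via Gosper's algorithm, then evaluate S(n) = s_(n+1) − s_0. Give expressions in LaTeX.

S(n) = \frac{4 \left(- n - 1\right)}{5 \left(n + 6\right)}

Compute t_(k+1)/t_k: get (k + 5)/(k + 7).
So A=k + 5 and B=k + 7, with C=1.
Set up (k + 5)·f(k+1) − (k + 6)·f(k) − (1) = 0.
deg f ≤ 1 (via 1,1,0).
A polynomial solution: f(k) = k/5.
Certificate R = B(k−1)f/C = k*(k + 6)/5 gives s_k = -4*k/(5*k + 25).
Δs = -4/(k**2 + 11*k + 30), as required.
Σ_(k=0)^n t_k = s_(n+1) − s_(0) = (4*(-n - 1)/(5*(n + 6))) − (0), i.e. 4*(-n - 1)/(5*(n + 6)).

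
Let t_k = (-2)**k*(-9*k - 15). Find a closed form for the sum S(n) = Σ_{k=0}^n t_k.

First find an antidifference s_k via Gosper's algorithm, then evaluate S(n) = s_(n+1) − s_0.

The ratio is 2*(-3*k - 8)/(3*k + 5).
Gosper form: A/B · C(k+1)/C(k) with A=-2, B=1, C=k + 5/3.
Key eq: (-2)·f(k+1) = (1)·f(k) + (k + 5/3).
Degrees (0,0,1) ⇒ d ≤ 1.
Match coefficients ⇒ f(k) = -(k + 1)/3.
So s_k = (B(k−1)f/C)·t_k = (-(k + 1)/(3*k + 5))·t_k = 3*(-2)**k*(k + 1).
Δs = (-2)**k*(-9*k - 15), as required.
Telescope: S(n) = s_(n+1) − s_(0) = (-2)**(n + 1)*(3*n + 6) − (3) = -6*(-2)**n*n - 12*(-2)**n - 3.

S(n) = -6*(-2)**n*n - 12*(-2)**n - 3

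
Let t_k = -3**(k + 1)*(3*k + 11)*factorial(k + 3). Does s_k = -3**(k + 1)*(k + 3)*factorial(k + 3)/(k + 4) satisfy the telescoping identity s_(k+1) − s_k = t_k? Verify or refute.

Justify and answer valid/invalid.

s_(k+1) = -3**(k + 2)*(k + 4)*factorial(k + 4)/(k + 5)
s_(k+1) − s_k = -3**(k + 1)*(3*k**3 + 35*k**2 + 136*k + 177)*factorial(k + 3)/((k + 4)*(k + 5))
(s_(k+1) − s_k) − t_k = 3**(k + 1)*(3*k**2 + 23*k + 43)*factorial(k + 3)/((k + 4)*(k + 5))

Invalid: residual 3**(k + 1)*(3*k**2 + 23*k + 43)*factorial(k + 3)/((k + 4)*(k + 5)) ≠ 0.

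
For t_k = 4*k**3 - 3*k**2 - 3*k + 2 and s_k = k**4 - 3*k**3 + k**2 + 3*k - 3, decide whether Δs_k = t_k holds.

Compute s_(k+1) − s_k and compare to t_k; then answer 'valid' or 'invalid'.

s_(k+1) = k**4 + k**3 - 2*k**2 - 1
s_(k+1) − s_k = 4*k**3 - 3*k**2 - 3*k + 2
(s_(k+1) − s_k) − t_k = 0

valid; difference matches t_k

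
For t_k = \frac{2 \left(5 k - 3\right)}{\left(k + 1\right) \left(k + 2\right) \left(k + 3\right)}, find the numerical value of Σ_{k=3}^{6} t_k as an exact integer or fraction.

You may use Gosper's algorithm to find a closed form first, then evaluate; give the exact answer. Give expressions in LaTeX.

Σ = 3/5

Compute t_(k+1)/t_k: get (k + 1)*(5*k + 2)/((k + 4)*(5*k - 3)).
Factor: A=k + 1; B=k + 4; C=k - 3/5.
f must satisfy (k + 1)·f(k+1) − (k + 3)·f(k) = k - 3/5.
Degrees (1,1,1) ⇒ d ≤ 2.
Match coefficients ⇒ f(k) = k*(k - 7)/10.
Certificate R = B(k−1)f/C = k*(k - 7)*(k + 3)/(2*(5*k - 3)) gives s_k = k*(k - 7)/((k + 1)*(k + 2)).
Δs = 2*(5*k - 3)/(k**3 + 6*k**2 + 11*k + 6), as required.
Σ_(k=3)^(6) t_k = s_(7) − s_(3) = 0 − (-3/5) = 3/5.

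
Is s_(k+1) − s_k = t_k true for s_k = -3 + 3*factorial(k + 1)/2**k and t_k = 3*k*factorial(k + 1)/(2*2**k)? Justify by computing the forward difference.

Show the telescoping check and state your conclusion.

valid; difference matches t_k

s_(k+1) = 3*2**(-k - 1)*factorial(k + 2) - 3
s_(k+1) − s_k = 3*k*factorial(k + 1)/(2*2**k)
(s_(k+1) − s_k) − t_k = 0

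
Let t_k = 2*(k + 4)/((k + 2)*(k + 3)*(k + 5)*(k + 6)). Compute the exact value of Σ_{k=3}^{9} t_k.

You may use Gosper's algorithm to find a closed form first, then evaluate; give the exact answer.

Σ = 7/360

The ratio is (k + 2)*(k + 5)**2/((k + 4)**2*(k + 7)).
Factor: A=k + 2; B=k + 7; C=k**2 + 8*k + 16.
Key eq: (k + 2)·f(k+1) = (k + 6)·f(k) + (k**2 + 8*k + 16).
deg f ≤ 4 (via 1,1,2).
A polynomial solution: f(k) = k*(k + 3)*(k + 4)*(k + 7)/20.
Then R = B(k−1)f/C = k*(k + 3)*(k + 6)*(k + 7)/(20*(k + 4)), so s_k = R(k)·t_k = k*(k + 7)/(10*(k**2 + 7*k + 10)).
s_(k+1) − s_k = 2*(k + 4)/(k**4 + 16*k**3 + 91*k**2 + 216*k + 180) = t_k.
Evaluate s at k=10 and k=3: 17/180 and 3/40; difference 7/360.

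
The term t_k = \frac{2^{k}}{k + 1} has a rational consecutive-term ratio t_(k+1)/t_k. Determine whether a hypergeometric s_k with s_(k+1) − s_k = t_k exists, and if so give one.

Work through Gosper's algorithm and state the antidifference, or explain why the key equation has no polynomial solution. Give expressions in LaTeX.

none — t_k is not Gosper-summable

r(k) = 2*(k + 1)/(k + 2) after simplifying.
Gosper form: A/B · C(k+1)/C(k) with A=2*k + 2, B=k + 2, C=1.
Solve (2*k + 2)·f(k+1) − (k + 1)·f(k) = 1.
From deg A=1, deg B=1, deg C=0: d=-1.
d = -1 < 0 ⇒ no nonzero polynomial f; not summable.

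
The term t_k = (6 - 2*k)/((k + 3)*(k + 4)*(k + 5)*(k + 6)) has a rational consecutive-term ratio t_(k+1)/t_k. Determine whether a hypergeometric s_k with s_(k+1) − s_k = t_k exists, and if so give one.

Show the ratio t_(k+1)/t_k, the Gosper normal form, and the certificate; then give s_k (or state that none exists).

Compute t_(k+1)/t_k: get (k - 2)*(k + 3)/((k - 3)*(k + 7)).
So A=k + 3 and B=k + 7, with C=k - 3.
Solve (k + 3)·f(k+1) − (k + 6)·f(k) = k - 3.
deg f ≤ 3 (via 1,1,1).
Coefficient equations give f(k) = -k*(k**2 + 12*k + 107)/120.
Then R = B(k−1)f/C = -k*(k + 6)*(k**2 + 12*k + 107)/(120*(k - 3)), so s_k = R(k)·t_k = k*(k**2 + 12*k + 107)/(60*(k + 3)*(k + 4)*(k + 5)).
Check: Δs_k = 2*(3 - k)/(k**4 + 18*k**3 + 119*k**2 + 342*k + 360). ✓

s_k = k*(k**2 + 12*k + 107)/(60*(k + 3)*(k + 4)*(k + 5))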